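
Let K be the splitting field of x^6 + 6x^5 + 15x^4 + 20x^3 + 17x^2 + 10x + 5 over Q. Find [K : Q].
48

The degree of the splitting field over Q equals the order of the Galois group, so first determine the group. The polynomial f is an irreducible sextic over Q, so G = Gal(f/Q) is one of the 16 transitive subgroups 6T1, ..., 6T16 of S_6. The discriminant of f is -2508800, which is not a perfect square, so G is not contained in A_6. The transitive groups of degree 6 not contained in A_6 are: C_6 (6T1, order 6), S_3 (6T2, order 6), D_6 (6T3, order 12), C_3 x S_3 (6T5, order 18), A_4 x C_2 (6T6, order 24), S_4 (6T8, order 24), S_3 x S_3 (6T9, order 36), S_4 x C_2 (6T11, order 48), (S_3 x S_3) : C_2 (6T13, order 72), PGL(2,5) (6T14, order 120), S_6 (6T16, order 720). By Dedekind's theorem, for a prime p not dividing disc(f) the degrees of the irreducible factors of f mod p form the cycle type of an element of G. Factoring f modulo the 17 such primes p <= 71 (skipping 2, 5, 7, which divide the discriminant), each new pattern first appears at: mod 3: f = (x^3 + x^2 + x + 2)(x^3 + 2x^2 + 1), pattern 3+3; mod 13: f = (x^6 + 6x^5 + 2x^4 + 7x^3 + 4x^2 + 10x + 5), pattern 6; mod 19: f = (x^2 + 2x + 6)(x^4 + 4x^3 + x^2 + 13x + 4), pattern 4+2; mod 23: f = (x + 12)(x + 13)(x^4 + 4x^3 + 12x^2 + 16x + 22), pattern 4+1+1; mod 53: f = (x^2 + 2x + 46)(x^2 + 13x + 50)(x^2 + 44x + 28), pattern 2+2+2; mod 59: f = (x + 5)(x + 56)(x^2 + 7x + 56)(x^2 + 56x + 46), pattern 2+2+1+1; mod 71: f = (x + 9)(x + 12)(x + 61)(x + 64)(x^2 + 2x + 44), pattern 2+1+1+1+1. No other pattern occurs in this range, so the set of observed cycle types is {3+3, 6, 4+2, 4+1+1, 2+2+2, 2+2+1+1, 2+1+1+1+1}. The candidates containing elements of all these cycle types are S_4 x C_2 (6T11) of order 48, S_6 (6T16) of order 720; the others are excluded. The observed types are precisely the cycle types that occur in S_4 x C_2 (6T11) (apart from the identity). Each of the other remaining candidates has further cycle types, and by the Chebotarev density theorem the matching factorization patterns would occur for a proportion of primes equal to their share of the group: S_6 (6T16) additionally contains elements of type 5+1, 3+2+1, 3+1+1+1 (304 of its 720 elements, about 42% of primes). None of the 17 primes tested shows any such pattern (for each of these groups the chance of that is below 10^-4), which rules them out. Hence G = S_4 x C_2 (6T11), of order 48. The Galois group S_4 x C_2 (6T11) has order 48, so the splitting field has degree 48 over Q.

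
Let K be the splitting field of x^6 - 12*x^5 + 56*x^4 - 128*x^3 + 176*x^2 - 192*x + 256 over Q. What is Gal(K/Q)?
The polynomial f is an irreducible sextic over Q, so G = Gal(f/Q) is one of the 16 transitive subgroups 6T1, ..., 6T16 of S_6. The discriminant of f is -5497558138880000, which is not a perfect square, so G is not contained in A_6. The transitive groups of degree 6 not contained in A_6 are: C_6 (6T1, order 6), S_3 (6T2, order 6), D_6 (6T3, order 12), C_3 x S_3 (6T5, order 18), A_4 x C_2 (6T6, order 24), S_4 (6T8, order 24), S_3 x S_3 (6T9, order 36), S_4 x C_2 (6T11, order 48), (S_3 x S_3) : C_2 (6T13, order 72), PGL(2,5) (6T14, order 120), S_6 (6T16, order 720). By Dedekind's theorem, for a prime p not dividing disc(f) the degrees of the irreducible factors of f mod p form the cycle type of an element of G. Factoring f modulo the 22 such primes p <= 89 (skipping 2, 5, which divide the discriminant), each new pattern first appears at: mod 3: f = (x^3 + x^2 + 2x + 1)(x^3 + 2x^2 + x + 1), pattern 3+3; mod 7: f = (x^2 + x + 4)(x^2 + 3x + 5)(x^2 + 5x + 3), pattern 2+2+2; mod 13: f = (x + 3)(x + 6)(x^4 + 5x^3 + 6x^2 + x + 7), pattern 4+1+1; mod 43: f = (x + 17)(x + 22)(x^2 + 39x + 1)(x^2 + 39x + 20), pattern 2+2+1+1. No other pattern occurs in this range, so the set of observed cycle types is {3+3, 2+2+2, 4+1+1, 2+2+1+1}. The candidates containing elements of all these cycle types are S_4 (6T8) of order 24, S_4 x C_2 (6T11) of order 48, PGL(2,5) (6T14) of order 120, S_6 (6T16) of order 720; the others are excluded. The observed types are precisely the cycle types that occur in S_4 (6T8) (apart from the identity). Each of the other remaining candidates has further cycle types, and by the Chebotarev density theorem the matching factorization patterns would occur for a proportion of primes equal to their share of the group: S_4 x C_2 (6T11) additionally contains elements of type 6, 4+2, 2+1+1+1+1 (17 of its 48 elements, about 35% of primes); PGL(2,5) (6T14) additionally contains elements of type 6, 5+1 (44 of its 120 elements, about 37% of primes); S_6 (6T16) additionally contains elements of type 6, 5+1, 4+2, 3+2+1, 3+1+1+1, 2+1+1+1+1 (529 of its 720 elements, about 73% of primes). None of the 22 primes tested shows any such pattern (for each of these groups the chance of that is below 10^-4), which rules them out. Hence G = S_4 (6T8), of order 24.

S_4 (also written S4-)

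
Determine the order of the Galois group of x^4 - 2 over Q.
The degree of the splitting field over Q equals the order of the Galois group, so first determine the group. The polynomial is an irreducible quartic over Q and its discriminant is -2048, which is not a perfect square, so the Galois group is not contained in A_4. The resolvent cubic y^3 + 8*y has exactly one rational root, so the Galois group is C_4 or D_4. The quartic remains irreducible over Q(sqrt(disc)), so the group is D_4. The Galois group D_4 (4T3) has order 8, so the splitting field has degree 8 over Q.

8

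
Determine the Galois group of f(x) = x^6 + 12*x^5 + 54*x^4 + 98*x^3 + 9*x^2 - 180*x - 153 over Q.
A_4, A_4 acting on 6 points

The polynomial f is an irreducible sextic over Q, so G = Gal(f/Q) is one of the 16 transitive subgroups 6T1, ..., 6T16 of S_6. The discriminant of f is 19050624576 = 138024^2, a perfect square, so G is contained in A_6. The transitive groups of degree 6 contained in A_6 are: A_4 (6T4, order 12), S_4 (6T7, order 24), (C_3 x C_3) : C_4 (6T10, order 36), PSL(2,5) (6T12, order 60), A_6 (6T15, order 360). By Dedekind's theorem, for a prime p not dividing disc(f) the degrees of the irreducible factors of f mod p form the cycle type of an element of G. Factoring f modulo the 33 such primes p <= 151 (skipping 2, 3, 71, which divide the discriminant), each new pattern first appears at: mod 5: f = (x^3 + 3x + 3)(x^3 + 2x^2 + x + 4), pattern 3+3; mod 17: f = (x)(x + 13)(x^2 + x + 3)(x^2 + 15x + 15), pattern 2+2+1+1. No other pattern occurs in this range, so the set of observed cycle types is {3+3, 2+2+1+1}. The candidates containing elements of all these cycle types are A_4 (6T4) of order 12, S_4 (6T7) of order 24, (C_3 x C_3) : C_4 (6T10) of order 36, PSL(2,5) (6T12) of order 60, A_6 (6T15) of order 360; the others are excluded. The observed types are precisely the cycle types that occur in A_4 (6T4) (apart from the identity). Each of the other remaining candidates has further cycle types, and by the Chebotarev density theorem the matching factorization patterns would occur for a proportion of primes equal to their share of the group: S_4 (6T7) additionally contains elements of type 4+2 (6 of its 24 elements, about 25% of primes); (C_3 x C_3) : C_4 (6T10) additionally contains elements of type 4+2, 3+1+1+1 (22 of its 36 elements, about 61% of primes); PSL(2,5) (6T12) additionally contains elements of type 5+1 (24 of its 60 elements, about 40% of primes); A_6 (6T15) additionally contains elements of type 5+1, 4+2, 3+1+1+1 (274 of its 360 elements, about 76% of primes). None of the 33 primes tested shows any such pattern (for each of these groups the chance of that is below 10^-4), which rules them out. Hence G = A_4 (6T4), of order 12.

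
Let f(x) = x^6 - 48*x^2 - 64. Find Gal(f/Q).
The polynomial f is an irreducible sextic over Q, so G = Gal(f/Q) is one of the 16 transitive subgroups 6T1, ..., 6T16 of S_6. The discriminant of f is 450868486864896 = 21233664^2, a perfect square, so G is contained in A_6. The transitive groups of degree 6 contained in A_6 are: A_4 (6T4, order 12), S_4 (6T7, order 24), (C_3 x C_3) : C_4 (6T10, order 36), PSL(2,5) (6T12, order 60), A_6 (6T15, order 360). By Dedekind's theorem, for a prime p not dividing disc(f) the degrees of the irreducible factors of f mod p form the cycle type of an element of G. Factoring f modulo the 33 such primes p <= 149 (skipping 2, 3, which divide the discriminant), each new pattern first appears at: mod 5: f = (x^3 + 2x^2 + 2x + 3)(x^3 + 3x^2 + 2x + 2), pattern 3+3; mod 17: f = (x + 4)(x + 13)(x^2 + 5)(x^2 + 11), pattern 2+2+1+1; mod 71: f = (x + 7)(x + 8)(x + 10)(x + 61)(x + 63)(x + 64), pattern 1+1+1+1+1+1. No other pattern occurs in this range, so the set of observed cycle types is {3+3, 2+2+1+1, 1+1+1+1+1+1}. The candidates containing elements of all these cycle types are A_4 (6T4) of order 12, S_4 (6T7) of order 24, (C_3 x C_3) : C_4 (6T10) of order 36, PSL(2,5) (6T12) of order 60, A_6 (6T15) of order 360; the others are excluded. The observed types are precisely the cycle types that occur in A_4 (6T4). Each of the other remaining candidates has further cycle types, and by the Chebotarev density theorem the matching factorization patterns would occur for a proportion of primes equal to their share of the group: S_4 (6T7) additionally contains elements of type 4+2 (6 of its 24 elements, about 25% of primes); (C_3 x C_3) : C_4 (6T10) additionally contains elements of type 4+2, 3+1+1+1 (22 of its 36 elements, about 61% of primes); PSL(2,5) (6T12) additionally contains elements of type 5+1 (24 of its 60 elements, about 40% of primes); A_6 (6T15) additionally contains elements of type 5+1, 4+2, 3+1+1+1 (274 of its 360 elements, about 76% of primes). None of the 33 primes tested shows any such pattern (for each of these groups the chance of that is below 10^-4), which rules them out. Hence G = A_4 (6T4), of order 12.

A_4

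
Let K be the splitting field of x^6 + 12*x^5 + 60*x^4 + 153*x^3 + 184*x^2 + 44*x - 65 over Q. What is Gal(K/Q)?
6T16: S_6

The polynomial f is an irreducible sextic over Q, so G = Gal(f/Q) is one of the 16 transitive subgroups 6T1, ..., 6T16 of S_6. The discriminant of f is 83681861, which is not a perfect square, so G is not contained in A_6. The transitive groups of degree 6 not contained in A_6 are: C_6 (6T1, order 6), S_3 (6T2, order 6), D_6 (6T3, order 12), C_3 x S_3 (6T5, order 18), A_4 x C_2 (6T6, order 24), S_4 (6T8, order 24), S_3 x S_3 (6T9, order 36), S_4 x C_2 (6T11, order 48), (S_3 x S_3) : C_2 (6T13, order 72), PGL(2,5) (6T14, order 120), S_6 (6T16, order 720). By Dedekind's theorem, for a prime p not dividing disc(f) the degrees of the irreducible factors of f mod p form the cycle type of an element of G. Factoring f modulo the 4 such primes p <= 7, each new pattern first appears at: mod 2: f = (x^6 + x^3 + 1), pattern 6; mod 5: f = (x)(x^5 + 2x^4 + 3x^2 + 4x + 4), pattern 5+1; mod 7: f = (x^2 + 6x + 3)(x^4 + 6x^3 + 2x + 4), pattern 4+2. No other pattern occurs in this range, so the set of observed cycle types is {6, 5+1, 4+2}. Among the candidates above, the only group containing elements of all these cycle types is S_6 (6T16); every other candidate lacks at least one of them. Hence G = S_6 (6T16), of order 720.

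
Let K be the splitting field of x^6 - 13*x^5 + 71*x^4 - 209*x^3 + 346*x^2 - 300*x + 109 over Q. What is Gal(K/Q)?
The polynomial f is an irreducible sextic over Q, so G = Gal(f/Q) is one of the 16 transitive subgroups 6T1, ..., 6T16 of S_6. The discriminant of f is 525625 = 725^2, a perfect square, so G is contained in A_6. The transitive groups of degree 6 contained in A_6 are: A_4 (6T4, order 12), S_4 (6T7, order 24), (C_3 x C_3) : C_4 (6T10, order 36), PSL(2,5) (6T12, order 60), A_6 (6T15, order 360). By Dedekind's theorem, for a prime p not dividing disc(f) the degrees of the irreducible factors of f mod p form the cycle type of an element of G. Factoring f modulo the 19 such primes p <= 73 (skipping 5, 29, which divide the discriminant), each new pattern first appears at: mod 2: f = (x^2 + x + 1)(x^4 + x + 1), pattern 4+2; mod 11: f = (x^3 + x^2 + 3x + 9)(x^3 + 8x^2 + 5x + 6), pattern 3+3; mod 19: f = (x + 5)(x + 6)(x^2 + 3x + 8)(x^2 + 11x + 17), pattern 2+2+1+1; mod 61: f = (x + 17)(x + 24)(x + 31)(x^3 + 37x^2 + 59x + 11), pattern 3+1+1+1. No other pattern occurs in this range, so the set of observed cycle types is {4+2, 3+3, 2+2+1+1, 3+1+1+1}. The candidates containing elements of all these cycle types are (C_3 x C_3) : C_4 (6T10) of order 36, A_6 (6T15) of order 360; the others are excluded. The observed types are precisely the cycle types that occur in (C_3 x C_3) : C_4 (6T10) (apart from the identity). Each of the other remaining candidates has further cycle types, and by the Chebotarev density theorem the matching factorization patterns would occur for a proportion of primes equal to their share of the group: A_6 (6T15) additionally contains elements of type 5+1 (144 of its 360 elements, about 40% of primes). None of the 19 primes tested shows any such pattern (for each of these groups the chance of that is below 10^-4), which rules them out. Hence G = (C_3 x C_3) : C_4 (6T10), of order 36.

6T10: (C_3 x C_3) : C_4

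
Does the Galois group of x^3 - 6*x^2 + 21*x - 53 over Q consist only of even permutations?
No

The polynomial is irreducible of degree 3 over Q. Its discriminant is -22599, which is not a perfect square. A Galois group lies in the alternating group exactly when the discriminant is a square in Q, so the Galois group (S_3) is not contained in A_3.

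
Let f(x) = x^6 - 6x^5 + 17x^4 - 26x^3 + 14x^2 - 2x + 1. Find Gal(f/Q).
The polynomial f is an irreducible sextic over Q, so G = Gal(f/Q) is one of the 16 transitive subgroups 6T1, ..., 6T16 of S_6. The discriminant of f is 276091456 = 16616^2, a perfect square, so G is contained in A_6. The transitive groups of degree 6 contained in A_6 are: A_4 (6T4, order 12), S_4 (6T7, order 24), (C_3 x C_3) : C_4 (6T10, order 36), PSL(2,5) (6T12, order 60), A_6 (6T15, order 360). By Dedekind's theorem, for a prime p not dividing disc(f) the degrees of the irreducible factors of f mod p form the cycle type of an element of G. Factoring f modulo the 79 such primes p <= 421 (skipping 2, 31, 67, which divide the discriminant), each new pattern first appears at: mod 3: f = (x^2 + 1)(x^4 + x^2 + x + 1), pattern 4+2; mod 5: f = (x^3 + x^2 + 2)(x^3 + 3x^2 + 4x + 3), pattern 3+3; mod 11: f = (x + 4)(x + 9)(x^2 + 5)(x^2 + 3x + 3), pattern 2+2+1+1. No other pattern occurs in this range, so the set of observed cycle types is {4+2, 3+3, 2+2+1+1}. The candidates containing elements of all these cycle types are S_4 (6T7) of order 24, (C_3 x C_3) : C_4 (6T10) of order 36, A_6 (6T15) of order 360; the others are excluded. The observed types are precisely the cycle types that occur in S_4 (6T7) (apart from the identity). Each of the other remaining candidates has further cycle types, and by the Chebotarev density theorem the matching factorization patterns would occur for a proportion of primes equal to their share of the group: (C_3 x C_3) : C_4 (6T10) additionally contains elements of type 3+1+1+1 (4 of its 36 elements, about 11% of primes); A_6 (6T15) additionally contains elements of type 5+1, 3+1+1+1 (184 of its 360 elements, about 51% of primes). None of the 79 primes tested shows any such pattern (for each of these groups the chance of that is below 10^-4), which rules them out. Hence G = S_4 (6T7), of order 24.

6T7: S_4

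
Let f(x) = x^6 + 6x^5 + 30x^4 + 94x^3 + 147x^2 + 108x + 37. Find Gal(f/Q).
The polynomial f is an irreducible sextic over Q, so G = Gal(f/Q) is one of the 16 transitive subgroups 6T1, ..., 6T16 of S_6. The discriminant of f is -5217636731328, which is not a perfect square, so G is not contained in A_6. The transitive groups of degree 6 not contained in A_6 are: C_6 (6T1, order 6), S_3 (6T2, order 6), D_6 (6T3, order 12), C_3 x S_3 (6T5, order 18), A_4 x C_2 (6T6, order 24), S_4 (6T8, order 24), S_3 x S_3 (6T9, order 36), S_4 x C_2 (6T11, order 48), (S_3 x S_3) : C_2 (6T13, order 72), PGL(2,5) (6T14, order 120), S_6 (6T16, order 720). By Dedekind's theorem, for a prime p not dividing disc(f) the degrees of the irreducible factors of f mod p form the cycle type of an element of G. Factoring f modulo the 21 such primes p <= 89 (skipping 2, 3, 7, which divide the discriminant), each new pattern first appears at: mod 5: f = (x^6 + x^5 + 4x^3 + 2x^2 + 3x + 2), pattern 6; mod 11: f = (x + 4)(x^5 + 2x^4 + 6x^2 + 2x + 1), pattern 5+1; mod 13: f = (x + 4)(x + 6)(x^4 + 9x^3 + 7x^2 + 3x + 1), pattern 4+1+1; mod 23: f = (x + 12)(x + 14)(x^2 + 7x + 3)(x^2 + 19x + 16), pattern 2+2+1+1; mod 43: f = (x^3 + 8x^2 + x + 28)(x^3 + 41x^2 + 2x + 9), pattern 3+3; mod 61: f = (x^2 + 7x + 40)(x^2 + 18x + 14)(x^2 + 42x + 20), pattern 2+2+2. No other pattern occurs in this range, so the set of observed cycle types is {6, 5+1, 4+1+1, 2+2+1+1, 3+3, 2+2+2}. The candidates containing elements of all these cycle types are PGL(2,5) (6T14) of order 120, S_6 (6T16) of order 720; the others are excluded. The observed types are precisely the cycle types that occur in PGL(2,5) (6T14) (apart from the identity). Each of the other remaining candidates has further cycle types, and by the Chebotarev density theorem the matching factorization patterns would occur for a proportion of primes equal to their share of the group: S_6 (6T16) additionally contains elements of type 4+2, 3+2+1, 3+1+1+1, 2+1+1+1+1 (265 of its 720 elements, about 37% of primes). None of the 21 primes tested shows any such pattern (for each of these groups the chance of that is below 10^-4), which rules them out. Hence G = PGL(2,5) (6T14), of order 120.

PGL(2,5), S_5 acting on 6 points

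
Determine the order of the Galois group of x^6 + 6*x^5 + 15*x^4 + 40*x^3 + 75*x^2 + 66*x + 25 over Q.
The degree of the splitting field over Q equals the order of the Galois group, so first determine the group. The polynomial f is an irreducible sextic over Q, so G = Gal(f/Q) is one of the 16 transitive subgroups 6T1, ..., 6T16 of S_6. The discriminant of f is 660451885056, which is not a perfect square, so G is not contained in A_6. The transitive groups of degree 6 not contained in A_6 are: C_6 (6T1, order 6), S_3 (6T2, order 6), D_6 (6T3, order 12), C_3 x S_3 (6T5, order 18), A_4 x C_2 (6T6, order 24), S_4 (6T8, order 24), S_3 x S_3 (6T9, order 36), S_4 x C_2 (6T11, order 48), (S_3 x S_3) : C_2 (6T13, order 72), PGL(2,5) (6T14, order 120), S_6 (6T16, order 720). By Dedekind's theorem, for a prime p not dividing disc(f) the degrees of the irreducible factors of f mod p form the cycle type of an element of G. Factoring f modulo the 14 such primes p <= 53 (skipping 2, 3, which divide the discriminant), each new pattern first appears at: mod 5: f = (x)(x + 2)(x^2 + x + 1)(x^2 + 3x + 3), pattern 2+2+1+1; mod 7: f = (x^6 + 6x^5 + x^4 + 5x^3 + 5x^2 + 3x + 4), pattern 6; mod 19: f = (x + 6)(x + 17)(x + 18)(x^3 + 3x^2 + 3x + 10), pattern 3+1+1+1; mod 31: f = (x^2 + 5x + 22)(x^2 + 15x + 11)(x^2 + 17x + 1), pattern 2+2+2; mod 43: f = (x^3 + 3x^2 + 3x + 26)(x^3 + 3x^2 + 3x + 39), pattern 3+3. No other pattern occurs in this range, so the set of observed cycle types is {2+2+1+1, 6, 3+1+1+1, 2+2+2, 3+3}. The candidates containing elements of all these cycle types are S_3 x S_3 (6T9) of order 36, (S_3 x S_3) : C_2 (6T13) of order 72, S_6 (6T16) of order 720; the others are excluded. The observed types are precisely the cycle types that occur in S_3 x S_3 (6T9) (apart from the identity). Each of the other remaining candidates has further cycle types, and by the Chebotarev density theorem the matching factorization patterns would occur for a proportion of primes equal to their share of the group: (S_3 x S_3) : C_2 (6T13) additionally contains elements of type 4+2, 3+2+1, 2+1+1+1+1 (36 of its 72 elements, about 50% of primes); S_6 (6T16) additionally contains elements of type 5+1, 4+2, 4+1+1, 3+2+1, 2+1+1+1+1 (459 of its 720 elements, about 64% of primes). None of the 14 primes tested shows any such pattern (for each of these groups the chance of that is below 10^-4), which rules them out. Hence G = S_3 x S_3 (6T9), of order 36. The Galois group S_3 x S_3 (6T9) has order 36, so the splitting field has degree 36 over Q.

36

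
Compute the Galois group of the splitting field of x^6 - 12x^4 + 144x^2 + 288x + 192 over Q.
The polynomial f is an irreducible sextic over Q, so G = Gal(f/Q) is one of the 16 transitive subgroups 6T1, ..., 6T16 of S_6. The discriminant of f is -7629540176166912, which is not a perfect square, so G is not contained in A_6. The transitive groups of degree 6 not contained in A_6 are: C_6 (6T1, order 6), S_3 (6T2, order 6), D_6 (6T3, order 12), C_3 x S_3 (6T5, order 18), A_4 x C_2 (6T6, order 24), S_4 (6T8, order 24), S_3 x S_3 (6T9, order 36), S_4 x C_2 (6T11, order 48), (S_3 x S_3) : C_2 (6T13, order 72), PGL(2,5) (6T14, order 120), S_6 (6T16, order 720). By Dedekind's theorem, for a prime p not dividing disc(f) the degrees of the irreducible factors of f mod p form the cycle type of an element of G. Factoring f modulo the 37 such primes p <= 173 (skipping 2, 3, 19, which divide the discriminant), each new pattern first appears at: mod 5: f = (x^6 + 3x^4 + 4x^2 + 3x + 2), pattern 6; mod 7: f = (x^3 + 3x + 5)(x^3 + 6x + 2), pattern 3+3; mod 17: f = (x^2 + 5x + 14)(x^2 + 14x + 3)(x^2 + 15x + 7), pattern 2+2+2; mod 37: f = (x + 1)(x + 4)(x + 13)(x + 27)(x + 32)(x + 34), pattern 1+1+1+1+1+1. No other pattern occurs in this range, so the set of observed cycle types is {6, 3+3, 2+2+2, 1+1+1+1+1+1}. The candidates containing elements of all these cycle types are C_6 (6T1) of order 6, D_6 (6T3) of order 12, C_3 x S_3 (6T5) of order 18, A_4 x C_2 (6T6) of order 24, S_3 x S_3 (6T9) of order 36, S_4 x C_2 (6T11) of order 48, (S_3 x S_3) : C_2 (6T13) of order 72, PGL(2,5) (6T14) of order 120, S_6 (6T16) of order 720; the others are excluded. The observed types are precisely the cycle types that occur in C_6 (6T1). Each of the other remaining candidates has further cycle types, and by the Chebotarev density theorem the matching factorization patterns would occur for a proportion of primes equal to their share of the group: D_6 (6T3) additionally contains elements of type 2+2+1+1 (3 of its 12 elements, about 25% of primes); C_3 x S_3 (6T5) additionally contains elements of type 3+1+1+1 (4 of its 18 elements, about 22% of primes); A_4 x C_2 (6T6) additionally contains elements of type 2+2+1+1, 2+1+1+1+1 (6 of its 24 elements, about 25% of primes); S_3 x S_3 (6T9) additionally contains elements of type 3+1+1+1, 2+2+1+1 (13 of its 36 elements, about 36% of primes); S_4 x C_2 (6T11) additionally contains elements of type 4+2, 4+1+1, 2+2+1+1, 2+1+1+1+1 (24 of its 48 elements, about 50% of primes); (S_3 x S_3) : C_2 (6T13) additionally contains elements of type 4+2, 3+2+1, 3+1+1+1, 2+2+1+1, 2+1+1+1+1 (49 of its 72 elements, about 68% of primes); PGL(2,5) (6T14) additionally contains elements of type 5+1, 4+1+1, 2+2+1+1 (69 of its 120 elements, about 58% of primes); S_6 (6T16) additionally contains elements of type 5+1, 4+2, 4+1+1, 3+2+1, 3+1+1+1, 2+2+1+1, 2+1+1+1+1 (544 of its 720 elements, about 76% of primes). None of the 37 primes tested shows any such pattern (for each of these groups the chance of that is below 10^-4), which rules them out. Hence G = C_6 (6T1), of order 6.

C_6, the cyclic group of order 6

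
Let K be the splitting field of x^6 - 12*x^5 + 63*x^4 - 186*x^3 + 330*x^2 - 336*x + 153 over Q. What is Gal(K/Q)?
PGL(2,5) (order 120)

The polynomial f is an irreducible sextic over Q, so G = Gal(f/Q) is one of the 16 transitive subgroups 6T1, ..., 6T16 of S_6. The discriminant of f is -16003008, which is not a perfect square, so G is not contained in A_6. The transitive groups of degree 6 not contained in A_6 are: C_6 (6T1, order 6), S_3 (6T2, order 6), D_6 (6T3, order 12), C_3 x S_3 (6T5, order 18), A_4 x C_2 (6T6, order 24), S_4 (6T8, order 24), S_3 x S_3 (6T9, order 36), S_4 x C_2 (6T11, order 48), (S_3 x S_3) : C_2 (6T13, order 72), PGL(2,5) (6T14, order 120), S_6 (6T16, order 720). By Dedekind's theorem, for a prime p not dividing disc(f) the degrees of the irreducible factors of f mod p form the cycle type of an element of G. Factoring f modulo the 21 such primes p <= 89 (skipping 2, 3, 7, which divide the discriminant), each new pattern first appears at: mod 5: f = (x^6 + 3x^5 + 3x^4 + 4x^3 + 4x + 3), pattern 6; mod 11: f = (x + 7)(x^5 + 3x^4 + 9x^3 + 4x^2 + 5x + 3), pattern 5+1; mod 13: f = (x + 3)(x + 12)(x^4 + 12x^3 + 3x^2 + 1), pattern 4+1+1; mod 23: f = (x + 1)(x + 5)(x^2 + x + 19)(x^2 + 4x + 5), pattern 2+2+1+1; mod 43: f = (x^3 + 13x^2 + x + 3)(x^3 + 18x^2 + 8), pattern 3+3; mod 61: f = (x^2 + 28x + 34)(x^2 + 39x + 52)(x^2 + 43x + 30), pattern 2+2+2. No other pattern occurs in this range, so the set of observed cycle types is {6, 5+1, 4+1+1, 2+2+1+1, 3+3, 2+2+2}. The candidates containing elements of all these cycle types are PGL(2,5) (6T14) of order 120, S_6 (6T16) of order 720; the others are excluded. The observed types are precisely the cycle types that occur in PGL(2,5) (6T14) (apart from the identity). Each of the other remaining candidates has further cycle types, and by the Chebotarev density theorem the matching factorization patterns would occur for a proportion of primes equal to their share of the group: S_6 (6T16) additionally contains elements of type 4+2, 3+2+1, 3+1+1+1, 2+1+1+1+1 (265 of its 720 elements, about 37% of primes). None of the 21 primes tested shows any such pattern (for each of these groups the chance of that is below 10^-4), which rules them out. Hence G = PGL(2,5) (6T14), of order 120.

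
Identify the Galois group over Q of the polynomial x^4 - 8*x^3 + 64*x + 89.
The polynomial is an irreducible quartic over Q and its discriminant is 27040000 = 5200^2, a perfect square, so the Galois group is contained in A_4. The resolvent cubic y^3 - 868*y - 9792 splits completely over Q, which gives the Klein four-group V_4.

V_4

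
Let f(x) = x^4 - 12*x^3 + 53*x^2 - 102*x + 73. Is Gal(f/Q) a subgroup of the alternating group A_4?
The polynomial is irreducible of degree 4 over Q. Its discriminant is 144 = 12^2, a perfect square. A Galois group lies in the alternating group exactly when the discriminant is a square in Q, so the Galois group (V_4) is contained in A_4.

Yes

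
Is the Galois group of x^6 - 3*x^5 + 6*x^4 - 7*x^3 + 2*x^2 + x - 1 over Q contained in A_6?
The polynomial is irreducible of degree 6 over Q. Its discriminant is 810448, which is not a perfect square. A Galois group lies in the alternating group exactly when the discriminant is a square in Q, so the Galois group (S_4) is not contained in A_6.

No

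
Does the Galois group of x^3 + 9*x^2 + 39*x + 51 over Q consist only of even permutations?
The polynomial is irreducible of degree 3 over Q. Its discriminant is -10800, which is not a perfect square. A Galois group lies in the alternating group exactly when the discriminant is a square in Q, so the Galois group (S_3) is not contained in A_3.

No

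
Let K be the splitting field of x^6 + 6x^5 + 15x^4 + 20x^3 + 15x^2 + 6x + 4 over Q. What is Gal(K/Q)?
S_3, S_3 acting on 6 points

The polynomial f is an irreducible sextic over Q, so G = Gal(f/Q) is one of the 16 transitive subgroups 6T1, ..., 6T16 of S_6. The discriminant of f is -11337408, which is not a perfect square, so G is not contained in A_6. The transitive groups of degree 6 not contained in A_6 are: C_6 (6T1, order 6), S_3 (6T2, order 6), D_6 (6T3, order 12), C_3 x S_3 (6T5, order 18), A_4 x C_2 (6T6, order 24), S_4 (6T8, order 24), S_3 x S_3 (6T9, order 36), S_4 x C_2 (6T11, order 48), (S_3 x S_3) : C_2 (6T13, order 72), PGL(2,5) (6T14, order 120), S_6 (6T16, order 720). By Dedekind's theorem, for a prime p not dividing disc(f) the degrees of the irreducible factors of f mod p form the cycle type of an element of G. Factoring f modulo the 23 such primes p <= 97 (skipping 2, 3, which divide the discriminant), each new pattern first appears at: mod 5: f = (x^2 + x + 2)(x^2 + 2x + 3)(x^2 + 3x + 4), pattern 2+2+2; mod 7: f = (x^3 + 3x^2 + 3x + 3)(x^3 + 3x^2 + 3x + 6), pattern 3+3; mod 61: f = (x + 4)(x + 20)(x + 23)(x + 40)(x + 43)(x + 59), pattern 1+1+1+1+1+1. No other pattern occurs in this range, so the set of observed cycle types is {2+2+2, 3+3, 1+1+1+1+1+1}. The candidates containing elements of all these cycle types are C_6 (6T1) of order 6, S_3 (6T2) of order 6, D_6 (6T3) of order 12, C_3 x S_3 (6T5) of order 18, A_4 x C_2 (6T6) of order 24, S_4 (6T8) of order 24, S_3 x S_3 (6T9) of order 36, S_4 x C_2 (6T11) of order 48, (S_3 x S_3) : C_2 (6T13) of order 72, PGL(2,5) (6T14) of order 120, S_6 (6T16) of order 720; the others are excluded. The observed types are precisely the cycle types that occur in S_3 (6T2). Each of the other remaining candidates has further cycle types, and by the Chebotarev density theorem the matching factorization patterns would occur for a proportion of primes equal to their share of the group: C_6 (6T1) additionally contains elements of type 6 (2 of its 6 elements, about 33% of primes); D_6 (6T3) additionally contains elements of type 6, 2+2+1+1 (5 of its 12 elements, about 42% of primes); C_3 x S_3 (6T5) additionally contains elements of type 6, 3+1+1+1 (10 of its 18 elements, about 56% of primes); A_4 x C_2 (6T6) additionally contains elements of type 6, 2+2+1+1, 2+1+1+1+1 (14 of its 24 elements, about 58% of primes); S_4 (6T8) additionally contains elements of type 4+1+1, 2+2+1+1 (9 of its 24 elements, about 38% of primes); S_3 x S_3 (6T9) additionally contains elements of type 6, 3+1+1+1, 2+2+1+1 (25 of its 36 elements, about 69% of primes); S_4 x C_2 (6T11) additionally contains elements of type 6, 4+2, 4+1+1, 2+2+1+1, 2+1+1+1+1 (32 of its 48 elements, about 67% of primes); (S_3 x S_3) : C_2 (6T13) additionally contains elements of type 6, 4+2, 3+2+1, 3+1+1+1, 2+2+1+1, 2+1+1+1+1 (61 of its 72 elements, about 85% of primes); PGL(2,5) (6T14) additionally contains elements of type 6, 5+1, 4+1+1, 2+2+1+1 (89 of its 120 elements, about 74% of primes); S_6 (6T16) additionally contains elements of type 6, 5+1, 4+2, 4+1+1, 3+2+1, 3+1+1+1, 2+2+1+1, 2+1+1+1+1 (664 of its 720 elements, about 92% of primes). None of the 23 primes tested shows any such pattern (for each of these groups the chance of that is below 10^-4), which rules them out. Hence G = S_3 (6T2), of order 6.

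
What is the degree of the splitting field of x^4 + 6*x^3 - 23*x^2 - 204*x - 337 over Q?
24

The degree of the splitting field over Q equals the order of the Galois group, so first determine the group. The polynomial is an irreducible quartic over Q and its discriminant is -57818032, which is not a perfect square, so the Galois group is not contained in A_4. The resolvent cubic y^3 + 23*y^2 + 124*y + 1520 is irreducible over Q. An irreducible resolvent with non-square discriminant gives S_4. The Galois group S_4 (4T5) has order 24, so the splitting field has degree 24 over Q.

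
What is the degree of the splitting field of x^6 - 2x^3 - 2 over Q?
The degree of the splitting field over Q equals the order of the Galois group, so first determine the group. The polynomial f is an irreducible sextic over Q, so G = Gal(f/Q) is one of the 16 transitive subgroups 6T1, ..., 6T16 of S_6. The discriminant of f is 5038848, which is not a perfect square, so G is not contained in A_6. The transitive groups of degree 6 not contained in A_6 are: C_6 (6T1, order 6), S_3 (6T2, order 6), D_6 (6T3, order 12), C_3 x S_3 (6T5, order 18), A_4 x C_2 (6T6, order 24), S_4 (6T8, order 24), S_3 x S_3 (6T9, order 36), S_4 x C_2 (6T11, order 48), (S_3 x S_3) : C_2 (6T13, order 72), PGL(2,5) (6T14, order 120), S_6 (6T16, order 720). By Dedekind's theorem, for a prime p not dividing disc(f) the degrees of the irreducible factors of f mod p form the cycle type of an element of G. Factoring f modulo the 23 such primes p <= 97 (skipping 2, 3, which divide the discriminant), each new pattern first appears at: mod 5: f = (x^6 + 3x^3 + 3), pattern 6; mod 11: f = (x + 3)(x + 5)(x^2 + 6x + 3)(x^2 + 8x + 9), pattern 2+2+1+1; mod 13: f = (x + 2)(x + 5)(x + 6)(x^3 + 3), pattern 3+1+1+1; mod 31: f = (x^2 + 8x + 24)(x^2 + 9x + 11)(x^2 + 14x + 27), pattern 2+2+2; mod 97: f = (x^3 + 9)(x^3 + 86), pattern 3+3. No other pattern occurs in this range, so the set of observed cycle types is {6, 2+2+1+1, 3+1+1+1, 2+2+2, 3+3}. The candidates containing elements of all these cycle types are S_3 x S_3 (6T9) of order 36, (S_3 x S_3) : C_2 (6T13) of order 72, S_6 (6T16) of order 720; the others are excluded. The observed types are precisely the cycle types that occur in S_3 x S_3 (6T9) (apart from the identity). Each of the other remaining candidates has further cycle types, and by the Chebotarev density theorem the matching factorization patterns would occur for a proportion of primes equal to their share of the group: (S_3 x S_3) : C_2 (6T13) additionally contains elements of type 4+2, 3+2+1, 2+1+1+1+1 (36 of its 72 elements, about 50% of primes); S_6 (6T16) additionally contains elements of type 5+1, 4+2, 4+1+1, 3+2+1, 2+1+1+1+1 (459 of its 720 elements, about 64% of primes). None of the 23 primes tested shows any such pattern (for each of these groups the chance of that is below 10^-4), which rules them out. Hence G = S_3 x S_3 (6T9), of order 36. The Galois group S_3 x S_3 (6T9) has order 36, so the splitting field has degree 36 over Q.

36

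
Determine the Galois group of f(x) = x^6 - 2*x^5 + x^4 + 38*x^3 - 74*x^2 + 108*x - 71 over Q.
A_4

The polynomial f is an irreducible sextic over Q, so G = Gal(f/Q) is one of the 16 transitive subgroups 6T1, ..., 6T16 of S_6. The discriminant of f is 1728393484898304 = 41573952^2, a perfect square, so G is contained in A_6. The transitive groups of degree 6 contained in A_6 are: A_4 (6T4, order 12), S_4 (6T7, order 24), (C_3 x C_3) : C_4 (6T10, order 36), PSL(2,5) (6T12, order 60), A_6 (6T15, order 360). By Dedekind's theorem, for a prime p not dividing disc(f) the degrees of the irreducible factors of f mod p form the cycle type of an element of G. Factoring f modulo the 33 such primes p <= 151 (skipping 2, 3, 7, which divide the discriminant), each new pattern first appears at: mod 5: f = (x^3 + x^2 + 2)(x^3 + 2x^2 + 4x + 2), pattern 3+3; mod 13: f = (x + 9)(x + 11)(x^2 + x + 8)(x^2 + 3x + 6), pattern 2+2+1+1. No other pattern occurs in this range, so the set of observed cycle types is {3+3, 2+2+1+1}. The candidates containing elements of all these cycle types are A_4 (6T4) of order 12, S_4 (6T7) of order 24, (C_3 x C_3) : C_4 (6T10) of order 36, PSL(2,5) (6T12) of order 60, A_6 (6T15) of order 360; the others are excluded. The observed types are precisely the cycle types that occur in A_4 (6T4) (apart from the identity). Each of the other remaining candidates has further cycle types, and by the Chebotarev density theorem the matching factorization patterns would occur for a proportion of primes equal to their share of the group: S_4 (6T7) additionally contains elements of type 4+2 (6 of its 24 elements, about 25% of primes); (C_3 x C_3) : C_4 (6T10) additionally contains elements of type 4+2, 3+1+1+1 (22 of its 36 elements, about 61% of primes); PSL(2,5) (6T12) additionally contains elements of type 5+1 (24 of its 60 elements, about 40% of primes); A_6 (6T15) additionally contains elements of type 5+1, 4+2, 3+1+1+1 (274 of its 360 elements, about 76% of primes). None of the 33 primes tested shows any such pattern (for each of these groups the chance of that is below 10^-4), which rules them out. Hence G = A_4 (6T4), of order 12.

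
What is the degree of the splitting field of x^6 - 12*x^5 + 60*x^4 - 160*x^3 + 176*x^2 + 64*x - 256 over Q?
The degree of the splitting field over Q equals the order of the Galois group, so first determine the group. The polynomial f is an irreducible sextic over Q, so G = Gal(f/Q) is one of the 16 transitive subgroups 6T1, ..., 6T16 of S_6. The discriminant of f is 3603718079512576 = 60030976^2, a perfect square, so G is contained in A_6. The transitive groups of degree 6 contained in A_6 are: A_4 (6T4, order 12), S_4 (6T7, order 24), (C_3 x C_3) : C_4 (6T10, order 36), PSL(2,5) (6T12, order 60), A_6 (6T15, order 360). By Dedekind's theorem, for a prime p not dividing disc(f) the degrees of the irreducible factors of f mod p form the cycle type of an element of G. Factoring f modulo the 79 such primes p <= 419 (skipping 2, 229, which divide the discriminant), each new pattern first appears at: mod 3: f = (x^3 + x^2 + x + 2)(x^3 + 2x^2 + 1), pattern 3+3; mod 7: f = (x^2 + 3x + 6)(x^4 + 6x^3 + x^2 + 4x + 4), pattern 4+2; mod 23: f = (x + 3)(x + 16)(x^2 + 17x + 11)(x^2 + 21x + 3), pattern 2+2+1+1; mod 193: f = (x + 5)(x + 11)(x + 17)(x + 172)(x + 178)(x + 184), pattern 1+1+1+1+1+1. No other pattern occurs in this range, so the set of observed cycle types is {3+3, 4+2, 2+2+1+1, 1+1+1+1+1+1}. The candidates containing elements of all these cycle types are S_4 (6T7) of order 24, (C_3 x C_3) : C_4 (6T10) of order 36, A_6 (6T15) of order 360; the others are excluded. The observed types are precisely the cycle types that occur in S_4 (6T7). Each of the other remaining candidates has further cycle types, and by the Chebotarev density theorem the matching factorization patterns would occur for a proportion of primes equal to their share of the group: (C_3 x C_3) : C_4 (6T10) additionally contains elements of type 3+1+1+1 (4 of its 36 elements, about 11% of primes); A_6 (6T15) additionally contains elements of type 5+1, 3+1+1+1 (184 of its 360 elements, about 51% of primes). None of the 79 primes tested shows any such pattern (for each of these groups the chance of that is below 10^-4), which rules them out. Hence G = S_4 (6T7), of order 24. The Galois group S_4 (6T7) has order 24, so the splitting field has degree 24 over Q.

24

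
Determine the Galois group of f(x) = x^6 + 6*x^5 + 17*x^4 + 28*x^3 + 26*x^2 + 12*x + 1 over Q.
The polynomial f is an irreducible sextic over Q, so G = Gal(f/Q) is one of the 16 transitive subgroups 6T1, ..., 6T16 of S_6. The discriminant of f is 153664 = 392^2, a perfect square, so G is contained in A_6. The transitive groups of degree 6 contained in A_6 are: A_4 (6T4, order 12), S_4 (6T7, order 24), (C_3 x C_3) : C_4 (6T10, order 36), PSL(2,5) (6T12, order 60), A_6 (6T15, order 360). By Dedekind's theorem, for a prime p not dividing disc(f) the degrees of the irreducible factors of f mod p form the cycle type of an element of G. Factoring f modulo the 33 such primes p <= 149 (skipping 2, 7, which divide the discriminant), each new pattern first appears at: mod 3: f = (x^3 + x^2 + 2x + 1)(x^3 + 2x^2 + x + 1), pattern 3+3; mod 13: f = (x + 3)(x + 12)(x^2 + 2x + 9)(x^2 + 2x + 12), pattern 2+2+1+1. No other pattern occurs in this range, so the set of observed cycle types is {3+3, 2+2+1+1}. The candidates containing elements of all these cycle types are A_4 (6T4) of order 12, S_4 (6T7) of order 24, (C_3 x C_3) : C_4 (6T10) of order 36, PSL(2,5) (6T12) of order 60, A_6 (6T15) of order 360; the others are excluded. The observed types are precisely the cycle types that occur in A_4 (6T4) (apart from the identity). Each of the other remaining candidates has further cycle types, and by the Chebotarev density theorem the matching factorization patterns would occur for a proportion of primes equal to their share of the group: S_4 (6T7) additionally contains elements of type 4+2 (6 of its 24 elements, about 25% of primes); (C_3 x C_3) : C_4 (6T10) additionally contains elements of type 4+2, 3+1+1+1 (22 of its 36 elements, about 61% of primes); PSL(2,5) (6T12) additionally contains elements of type 5+1 (24 of its 60 elements, about 40% of primes); A_6 (6T15) additionally contains elements of type 5+1, 4+2, 3+1+1+1 (274 of its 360 elements, about 76% of primes). None of the 33 primes tested shows any such pattern (for each of these groups the chance of that is below 10^-4), which rules them out. Hence G = A_4 (6T4), of order 12.

6T4: A_4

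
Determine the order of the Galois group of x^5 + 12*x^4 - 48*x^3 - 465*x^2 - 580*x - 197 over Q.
5

The degree of the splitting field over Q equals the order of the Galois group, so first determine the group. The polynomial f is an irreducible quintic over Q, so G = Gal(f/Q) is a transitive subgroup of S_5: one of C_5 (5T1, order 5), D_5 (5T2, order 10), F_20 (5T3, order 20), A_5 (5T4, order 60) or S_5 (5T5, order 120). The discriminant of f is 275394987510841 = 16595029^2, a perfect square, so G is contained in A_5. The transitive groups of degree 5 contained in A_5 are: C_5 (5T1, order 5), D_5 (5T2, order 10), A_5 (5T4, order 60). By Dedekind's theorem, for a prime p not dividing disc(f) the degrees of the irreducible factors of f mod p form the cycle type of an element of G. Factoring f modulo the 14 such primes p <= 53 (skipping 11, 23, which divide the discriminant), each new pattern first appears at: mod 2: f = (x^5 + x^2 + 1), pattern 5; mod 43: f = (x + 6)(x + 12)(x + 14)(x + 31)(x + 35), pattern 1+1+1+1+1. No other pattern occurs in this range, so the set of observed cycle types is {5, 1+1+1+1+1}. The candidates containing elements of all these cycle types are C_5 (5T1) of order 5, D_5 (5T2) of order 10, A_5 (5T4) of order 60; the others are excluded. The observed types are precisely the cycle types that occur in C_5 (5T1). Each of the other remaining candidates has further cycle types, and by the Chebotarev density theorem the matching factorization patterns would occur for a proportion of primes equal to their share of the group: D_5 (5T2) additionally contains elements of type 2+2+1 (5 of its 10 elements, about 50% of primes); A_5 (5T4) additionally contains elements of type 3+1+1, 2+2+1 (35 of its 60 elements, about 58% of primes). None of the 14 primes tested shows any such pattern (for each of these groups the chance of that is below 10^-4), which rules them out. Hence G = C_5 (5T1), of order 5. The Galois group C_5 (5T1) has order 5, so the splitting field has degree 5 over Q.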